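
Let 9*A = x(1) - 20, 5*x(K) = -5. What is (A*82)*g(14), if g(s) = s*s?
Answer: -112504/3 ≈ -37501.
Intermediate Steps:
x(K) = -1 (x(K) = (⅕)*(-5) = -1)
g(s) = s²
A = -7/3 (A = (-1 - 20)/9 = (⅑)*(-21) = -7/3 ≈ -2.3333)
(A*82)*g(14) = -7/3*82*14² = -574/3*196 = -112504/3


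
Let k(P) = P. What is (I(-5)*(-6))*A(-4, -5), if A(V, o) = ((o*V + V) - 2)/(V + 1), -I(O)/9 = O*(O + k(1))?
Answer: -5040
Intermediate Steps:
I(O) = -9*O*(1 + O) (I(O) = -9*O*(O + 1) = -9*O*(1 + O))
A(V, o) = (-2 + V + V*o)/(1 + V) (A(V, o) = ((V*o + V) - 2)/(1 + V) = ((V + V*o) - 2)/(1 + V) = (-2 + V + V*o)/(1 + V))
(I(-5)*(-6))*A(-4, -5) = (-9*(-5)*(1 - 5)*(-6))*((-2 - 4 - 4*(-5))/(1 - 4)) = (-9*(-5)*(-4)*(-6))*((-2 - 4 + 20)/(-3)) = (-180*(-6))*(-1/3*14) = 1080*(-14/3) = -5040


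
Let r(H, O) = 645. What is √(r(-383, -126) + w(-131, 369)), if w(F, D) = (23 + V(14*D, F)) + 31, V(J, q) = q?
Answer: 2*√142 ≈ 23.833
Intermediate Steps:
w(F, D) = 54 + F (w(F, D) = (23 + F) + 31 = 54 + F)
√(r(-383, -126) + w(-131, 369)) = √(645 + (54 - 131)) = √(645 - 77) = √568 = 2*√142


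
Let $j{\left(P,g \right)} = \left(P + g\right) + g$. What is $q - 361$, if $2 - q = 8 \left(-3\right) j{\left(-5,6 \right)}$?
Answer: $-191$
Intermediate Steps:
$j{\left(P,g \right)} = P + 2 g$
$q = 170$ ($q = 2 - 8 \left(-3\right) \left(-5 + 2 \cdot 6\right) = 2 - - 24 \left(-5 + 12\right) = 2 - \left(-24\right) 7 = 2 - -168 = 2 + 168 = 170$)
$q - 361 = 170 - 361 = -191$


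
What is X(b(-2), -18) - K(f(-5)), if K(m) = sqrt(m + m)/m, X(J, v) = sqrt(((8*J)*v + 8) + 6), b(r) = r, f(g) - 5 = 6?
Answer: sqrt(302) - sqrt(22)/11 ≈ 16.952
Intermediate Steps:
f(g) = 11 (f(g) = 5 + 6 = 11)
X(J, v) = sqrt(14 + 8*J*v) (X(J, v) = sqrt((8*J*v + 8) + 6) = sqrt((8 + 8*J*v) + 6) = sqrt(14 + 8*J*v))
K(m) = sqrt(2)/sqrt(m) (K(m) = sqrt(2*m)/m = (sqrt(2)*sqrt(m))/m = sqrt(2)/sqrt(m))
X(b(-2), -18) - K(f(-5)) = sqrt(14 + 8*(-2)*(-18)) - sqrt(2)/sqrt(11) = sqrt(14 + 288) - sqrt(2)*sqrt(11)/11 = sqrt(302) - sqrt(22)/11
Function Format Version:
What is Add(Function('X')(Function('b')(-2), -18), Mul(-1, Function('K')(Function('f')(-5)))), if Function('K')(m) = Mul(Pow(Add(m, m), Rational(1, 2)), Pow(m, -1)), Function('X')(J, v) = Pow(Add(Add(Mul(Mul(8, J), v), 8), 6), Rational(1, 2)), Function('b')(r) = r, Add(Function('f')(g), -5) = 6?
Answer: Add(Pow(302, Rational(1, 2)), Mul(Rational(-1, 11), Pow(22, Rational(1, 2)))) ≈ 16.952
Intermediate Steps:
Function('f')(g) = 11 (Function('f')(g) = Add(5, 6) = 11)
Function('X')(J, v) = Pow(Add(14, Mul(8, J, v)), Rational(1, 2)) (Function('X')(J, v) = Pow(Add(Add(Mul(8, J, v), 8), 6), Rational(1, 2)) = Pow(Add(Add(8, Mul(8, J, v)), 6), Rational(1, 2)) = Pow(Add(14, Mul(8, J, v)), Rational(1, 2)))
Function('K')(m) = Mul(Pow(2, Rational(1, 2)), Pow(m, Rational(-1, 2))) (Function('K')(m) = Mul(Pow(Mul(2, m), Rational(1, 2)), Pow(m, -1)) = Mul(Mul(Pow(2, Rational(1, 2)), Pow(m, Rational(1, 2))), Pow(m, -1)) = Mul(Pow(2, Rational(1, 2)), Pow(m, Rational(-1, 2))))
Add(Function('X')(Function('b')(-2), -18), Mul(-1, Function('K')(Function('f')(-5)))) = Add(Pow(Add(14, Mul(8, -2, -18)), Rational(1, 2)), Mul(-1, Mul(Pow(2, Rational(1, 2)), Pow(11, Rational(-1, 2))))) = Add(Pow(Add(14, 288), Rational(1, 2)), Mul(-1, Mul(Pow(2, Rational(1, 2)), Mul(Rational(1, 11), Pow(11, Rational(1, 2)))))) = Add(Pow(302, Rational(1, 2)), Mul(-1, Mul(Rational(1, 11), Pow(22, Rational(1, 2))))) = Add(Pow(302, Rational(1, 2)), Mul(Rational(-1, 11), Pow(22, Rational(1, 2))))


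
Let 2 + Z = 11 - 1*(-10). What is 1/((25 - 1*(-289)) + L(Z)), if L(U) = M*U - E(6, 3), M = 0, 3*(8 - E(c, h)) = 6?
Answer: 1/308 ≈ 0.0032468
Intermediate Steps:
E(c, h) = 6 (E(c, h) = 8 - ⅓*6 = 8 - 2 = 6)
Z = 19 (Z = -2 + (11 - 1*(-10)) = -2 + (11 + 10) = -2 + 21 = 19)
L(U) = -6 (L(U) = 0*U - 1*6 = 0 - 6 = -6)
1/((25 - 1*(-289)) + L(Z)) = 1/((25 - 1*(-289)) - 6) = 1/((25 + 289) - 6) = 1/(314 - 6) = 1/308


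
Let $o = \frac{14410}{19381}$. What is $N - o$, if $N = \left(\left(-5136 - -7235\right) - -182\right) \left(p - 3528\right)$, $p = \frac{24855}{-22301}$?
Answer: $- \frac{3479297753091173}{432215681} \approx -8.0499 \cdot 10^{6}$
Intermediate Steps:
$p = - \frac{24855}{22301}$ ($p = 24855 \left(- \frac{1}{22301}\right) = - \frac{24855}{22301} \approx -1.1145$)
$o = \frac{14410}{19381}$ ($o = 14410 \cdot \frac{1}{19381} = \frac{14410}{19381} \approx 0.74351$)
$N = - \frac{179521048023}{22301}$ ($N = \left(\left(-5136 - -7235\right) - -182\right) \left(- \frac{24855}{22301} - 3528\right) = \left(\left(-5136 + 7235\right) + 182\right) \left(- \frac{78702783}{22301}\right) = \left(2099 + 182\right) \left(- \frac{78702783}{22301}\right) = 2281 \left(- \frac{78702783}{22301}\right) = - \frac{179521048023}{22301} \approx -8.0499 \cdot 10^{6}$)
$N - o = - \frac{179521048023}{22301} - \frac{14410}{19381} = - \frac{3479297753091173}{432215681}$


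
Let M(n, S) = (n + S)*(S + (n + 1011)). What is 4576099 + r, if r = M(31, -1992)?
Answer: 6439049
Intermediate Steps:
M(n, S) = (S + n)*(1011 + S + n) (M(n, S) = (S + n)*(S + (1011 + n)) = (S + n)*(1011 + S + n))
r = 1862950 (r = (-1992)² + 31² + 1011*(-1992) + 1011*31 + 2*(-1992)*31 = 3968064 + 961 - 2013912 + 31341 - 123504 = 1862950)
4576099 + r = 4576099 + 1862950 = 6439049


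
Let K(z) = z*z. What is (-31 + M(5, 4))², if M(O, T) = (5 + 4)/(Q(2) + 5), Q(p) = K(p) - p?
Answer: 43264/49 ≈ 882.94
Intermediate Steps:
K(z) = z²
Q(p) = p² - p
M(O, T) = 9/7 (M(O, T) = (5 + 4)/(2*(-1 + 2) + 5) = 9/(2*1 + 5) = 9/(2 + 5) = 9/7)
(-31 + M(5, 4))² = (-31 + 9/7)² = (-208/7)² = 43264/49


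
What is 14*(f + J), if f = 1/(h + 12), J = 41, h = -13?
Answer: 560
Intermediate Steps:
f = -1 (f = 1/(-13 + 12) = 1/(-1) = -1)
14*(f + J) = 14*(-1 + 41) = 14*40 = 560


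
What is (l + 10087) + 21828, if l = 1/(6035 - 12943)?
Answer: 220468819/6908 ≈ 31915.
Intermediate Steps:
l = -1/6908 (l = 1/(-6908) = -1/6908 ≈ -0.00014476)
(l + 10087) + 21828 = (-1/6908 + 10087) + 21828 = 69680995/6908 + 21828 = 220468819/6908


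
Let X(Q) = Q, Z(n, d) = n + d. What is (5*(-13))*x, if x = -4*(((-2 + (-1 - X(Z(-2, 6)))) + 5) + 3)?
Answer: 260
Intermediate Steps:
Z(n, d) = d + n
x = -4 (x = -4*(((-2 + (-1 - (6 - 2))) + 5) + 3) = -4*(((-2 + (-1 - 1*4)) + 5) + 3) = -4*(((-2 + (-1 - 4)) + 5) + 3) = -4*(((-2 - 5) + 5) + 3) = -4*((-7 + 5) + 3) = -4*(-2 + 3) = -4*1 = -4)
(5*(-13))*x = (5*(-13))*(-4) = -65*(-4) = 260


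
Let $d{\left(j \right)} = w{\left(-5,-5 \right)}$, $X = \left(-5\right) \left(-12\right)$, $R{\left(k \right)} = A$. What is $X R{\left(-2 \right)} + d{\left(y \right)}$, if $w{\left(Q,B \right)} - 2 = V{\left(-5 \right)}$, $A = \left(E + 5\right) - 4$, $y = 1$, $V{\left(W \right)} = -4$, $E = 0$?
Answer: $58$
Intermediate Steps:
$A = 1$ ($A = \left(0 + 5\right) - 4 = 5 - 4 = 1$)
$w{\left(Q,B \right)} = -2$ ($w{\left(Q,B \right)} = 2 - 4 = -2$)
$R{\left(k \right)} = 1$
$X = 60$
$d{\left(j \right)} = -2$
$X R{\left(-2 \right)} + d{\left(y \right)} = 60 \cdot 1 - 2 = 60 - 2 = 58$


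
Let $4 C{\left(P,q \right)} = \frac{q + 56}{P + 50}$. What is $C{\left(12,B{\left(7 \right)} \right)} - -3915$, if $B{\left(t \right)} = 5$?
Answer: $\frac{970981}{248} \approx 3915.2$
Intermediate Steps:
$C{\left(P,q \right)} = \frac{56 + q}{4 \left(50 + P\right)}$ ($C{\left(P,q \right)} = \frac{\left(q + 56\right) \frac{1}{P + 50}}{4} = \frac{\left(56 + q\right) \frac{1}{50 + P}}{4} = \frac{\frac{1}{50 + P} \left(56 + q\right)}{4} = \frac{56 + q}{4 \left(50 + P\right)}$)
$C{\left(12,B{\left(7 \right)} \right)} - -3915 = \frac{56 + 5}{4 \left(50 + 12\right)} - -3915 = \frac{1}{4} \cdot \frac{1}{62} \cdot 61 + 3915 = \frac{61}{248} + 3915 = \frac{970981}{248}$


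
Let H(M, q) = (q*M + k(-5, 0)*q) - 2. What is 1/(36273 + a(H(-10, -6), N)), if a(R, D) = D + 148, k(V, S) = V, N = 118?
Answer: 1/36539 ≈ 2.7368e-5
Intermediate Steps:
H(M, q) = -2 - 5*q + M*q (H(M, q) = (q*M - 5*q) - 2 = (M*q - 5*q) - 2 = (-5*q + M*q) - 2 = -2 - 5*q + M*q)
a(R, D) = 148 + D
1/(36273 + a(H(-10, -6), N)) = 1/(36273 + (148 + 118)) = 1/(36273 + 266) = 1/36539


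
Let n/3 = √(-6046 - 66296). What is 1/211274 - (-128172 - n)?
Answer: 27079411129/211274 + 9*I*√8038 ≈ 1.2817e+5 + 806.89*I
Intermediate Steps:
n = 9*I*√8038 (n = 3*√(-6046 - 66296) = 3*√(-72342) = 3*(3*I*√8038) = 9*I*√8038 ≈ 806.89*I)
1/211274 - (-128172 - n) = 1/211274 - (-128172 - 9*I*√8038) = 1/211274 + (128172 + 9*I*√8038) = 27079411129/211274 + 9*I*√8038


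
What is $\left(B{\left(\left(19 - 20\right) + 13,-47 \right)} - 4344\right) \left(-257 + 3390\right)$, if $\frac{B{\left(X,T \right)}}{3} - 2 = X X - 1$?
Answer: $-12246897$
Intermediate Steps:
$B{\left(X,T \right)} = 3 + 3 X^{2}$ ($B{\left(X,T \right)} = 6 + 3 \left(X X - 1\right) = 6 + 3 \left(X^{2} - 1\right) = 6 + 3 \left(-1 + X^{2}\right) = 6 + \left(-3 + 3 X^{2}\right) = 3 + 3 X^{2}$)
$\left(B{\left(\left(19 - 20\right) + 13,-47 \right)} - 4344\right) \left(-257 + 3390\right) = \left(\left(3 + 3 \left(\left(19 - 20\right) + 13\right)^{2}\right) - 4344\right) \left(-257 + 3390\right) = \left(\left(3 + 3 \left(-1 + 13\right)^{2}\right) - 4344\right) 3133 = \left(\left(3 + 3 \cdot 12^{2}\right) - 4344\right) 3133 = \left(\left(3 + 3 \cdot 144\right) - 4344\right) 3133 = \left(\left(3 + 432\right) - 4344\right) 3133 = \left(435 - 4344\right) 3133 = \left(-3909\right) 3133 = -12246897$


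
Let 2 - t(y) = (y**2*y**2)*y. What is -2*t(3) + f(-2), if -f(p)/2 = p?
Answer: 486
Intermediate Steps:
t(y) = 2 - y**5 (t(y) = 2 - y**2*y**2*y = 2 - y**4*y = 2 - y**5)
f(p) = -2*p
-2*t(3) + f(-2) = -2*(2 - 1*3**5) - 2*(-2) = -2*(2 - 1*243) + 4 = -2*(2 - 243) + 4 = -2*(-241) + 4 = 482 + 4 = 486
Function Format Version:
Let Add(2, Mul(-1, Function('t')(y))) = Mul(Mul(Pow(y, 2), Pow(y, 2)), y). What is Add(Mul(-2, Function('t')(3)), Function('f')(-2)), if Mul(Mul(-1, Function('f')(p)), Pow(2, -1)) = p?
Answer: 486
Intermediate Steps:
Function('t')(y) = Add(2, Mul(-1, Pow(y, 5))) (Function('t')(y) = Add(2, Mul(-1, Mul(Mul(Pow(y, 2), Pow(y, 2)), y))) = Add(2, Mul(-1, Mul(Pow(y, 4), y))) = Add(2, Mul(-1, Pow(y, 5))))
Function('f')(p) = Mul(-2, p)
Add(Mul(-2, Function('t')(3)), Function('f')(-2)) = Add(Mul(-2, Add(2, Mul(-1, Pow(3, 5)))), Mul(-2, -2)) = Add(Mul(-2, Add(2, Mul(-1, 243))), 4) = Add(Mul(-2, Add(2, -243)), 4) = Add(Mul(-2, -241), 4) = Add(482, 4) = 486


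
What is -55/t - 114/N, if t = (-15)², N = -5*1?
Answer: 203/9 ≈ 22.556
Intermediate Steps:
N = -5
t = 225
-55/t - 114/N = -55/225 - 114/(-5) = -55*1/225 - 114*(-⅕) = -11/45 + 114/5 = 203/9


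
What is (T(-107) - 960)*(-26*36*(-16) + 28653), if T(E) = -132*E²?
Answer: -65976995412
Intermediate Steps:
(T(-107) - 960)*(-26*36*(-16) + 28653) = (-132*(-107)² - 960)*(-26*36*(-16) + 28653) = (-132*11449 - 960)*(-936*(-16) + 28653) = (-1511268 - 960)*(14976 + 28653) = -1512228*43629 = -65976995412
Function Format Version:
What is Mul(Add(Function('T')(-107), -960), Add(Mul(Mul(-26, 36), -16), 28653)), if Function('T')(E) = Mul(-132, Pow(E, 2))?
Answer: -65976995412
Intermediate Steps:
Mul(Add(Function('T')(-107), -960), Add(Mul(Mul(-26, 36), -16), 28653)) = Mul(Add(Mul(-132, Pow(-107, 2)), -960), Add(Mul(Mul(-26, 36), -16), 28653)) = Mul(Add(Mul(-132, 11449), -960), Add(Mul(-936, -16), 28653)) = Mul(Add(-1511268, -960), Add(14976, 28653)) = Mul(-1512228, 43629) = -65976995412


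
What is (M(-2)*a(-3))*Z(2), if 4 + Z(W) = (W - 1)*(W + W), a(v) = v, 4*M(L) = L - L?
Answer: 0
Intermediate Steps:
M(L) = 0 (M(L) = (L - L)/4 = (1/4)*0 = 0)
Z(W) = -4 + 2*W*(-1 + W) (Z(W) = -4 + (W - 1)*(W + W) = -4 + (-1 + W)*(2*W) = -4 + 2*W*(-1 + W))
(M(-2)*a(-3))*Z(2) = (0*(-3))*(-4 - 2*2 + 2*2**2) = 0*(-4 - 4 + 2*4) = 0*(-4 - 4 + 8) = 0*0 = 0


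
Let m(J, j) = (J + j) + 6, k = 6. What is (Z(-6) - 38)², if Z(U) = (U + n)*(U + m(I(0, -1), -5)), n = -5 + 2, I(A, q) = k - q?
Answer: 3136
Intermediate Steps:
I(A, q) = 6 - q
m(J, j) = 6 + J + j
n = -3
Z(U) = (-3 + U)*(8 + U) (Z(U) = (U - 3)*(U + (6 + (6 - 1*(-1)) - 5)) = (-3 + U)*(U + (6 + (6 + 1) - 5)) = (-3 + U)*(U + (6 + 7 - 5)) = (-3 + U)*(U + 8) = (-3 + U)*(8 + U))
(Z(-6) - 38)² = ((-24 + (-6)² + 5*(-6)) - 38)² = ((-24 + 36 - 30) - 38)² = (-18 - 38)² = (-56)² = 3136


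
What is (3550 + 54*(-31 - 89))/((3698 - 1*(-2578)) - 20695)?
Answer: 2930/14419 ≈ 0.20320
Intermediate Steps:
(3550 + 54*(-31 - 89))/((3698 - 1*(-2578)) - 20695) = (3550 + 54*(-120))/((3698 + 2578) - 20695) = (3550 - 6480)/(6276 - 20695) = -2930/(-14419) = -2930*(-1/14419) = 2930/14419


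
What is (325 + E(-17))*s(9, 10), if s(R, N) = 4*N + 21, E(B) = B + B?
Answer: 17751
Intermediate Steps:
E(B) = 2*B
s(R, N) = 21 + 4*N
(325 + E(-17))*s(9, 10) = (325 + 2*(-17))*(21 + 4*10) = (325 - 34)*(21 + 40) = 291*61 = 17751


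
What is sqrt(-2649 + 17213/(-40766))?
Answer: I*sqrt(4402986741802)/40766 ≈ 51.473*I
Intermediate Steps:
sqrt(-2649 + 17213/(-40766)) = sqrt(-2649 + 17213*(-1/40766)) = sqrt(-2649 - 17213/40766) = sqrt(-108006347/40766) = I*sqrt(4402986741802)/40766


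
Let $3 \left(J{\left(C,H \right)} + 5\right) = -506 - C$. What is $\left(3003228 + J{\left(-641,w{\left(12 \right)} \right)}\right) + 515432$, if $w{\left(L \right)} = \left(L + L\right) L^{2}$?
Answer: $3518700$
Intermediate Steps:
$w{\left(L \right)} = 2 L^{3}$ ($w{\left(L \right)} = 2 L L^{2} = 2 L^{3}$)
$J{\left(C,H \right)} = - \frac{521}{3} - \frac{C}{3}$ ($J{\left(C,H \right)} = -5 + \frac{-506 - C}{3} = -5 - \left(\frac{506}{3} + \frac{C}{3}\right) = - \frac{521}{3} - \frac{C}{3}$)
$\left(3003228 + J{\left(-641,w{\left(12 \right)} \right)}\right) + 515432 = \left(3003228 - -40\right) + 515432 = \left(3003228 + \left(- \frac{521}{3} + \frac{641}{3}\right)\right) + 515432 = \left(3003228 + 40\right) + 515432 = 3003268 + 515432 = 3518700$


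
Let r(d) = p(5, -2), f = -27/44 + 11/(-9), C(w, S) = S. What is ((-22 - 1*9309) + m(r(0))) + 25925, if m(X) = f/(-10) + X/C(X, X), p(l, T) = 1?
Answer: 65716927/3960 ≈ 16595.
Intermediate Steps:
f = -727/396 (f = -27*1/44 + 11*(-⅑) = -27/44 - 11/9 = -727/396 ≈ -1.8359)
r(d) = 1
m(X) = 4687/3960 (m(X) = -727/396/(-10) + X/X = -727/396*(-⅒) + 1 = 727/3960 + 1 = 4687/3960)
((-22 - 1*9309) + m(r(0))) + 25925 = ((-22 - 1*9309) + 4687/3960) + 25925 = ((-22 - 9309) + 4687/3960) + 25925 = (-9331 + 4687/3960) + 25925 = -36946073/3960 + 25925 = 65716927/3960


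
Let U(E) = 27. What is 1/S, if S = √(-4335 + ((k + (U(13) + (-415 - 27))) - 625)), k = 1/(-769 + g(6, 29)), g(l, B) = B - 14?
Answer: -I*√3055774254/4052751 ≈ -0.01364*I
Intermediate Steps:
g(l, B) = -14 + B
k = -1/754 (k = 1/(-769 + (-14 + 29)) = 1/(-769 + 15) = 1/(-754) = -1/754 ≈ -0.0013263)
S = I*√3055774254/754 (S = √(-4335 + ((-1/754 + (27 + (-415 - 27))) - 625)) = √(-4335 + ((-1/754 + (27 - 442)) - 625)) = √(-4335 + ((-1/754 - 415) - 625)) = √(-4335 + (-312911/754 - 625)) = √(-4335 - 784161/754) = √(-4052751/754) = I*√3055774254/754 ≈ 73.314*I)
1/S = 1/(I*√3055774254/754) = -I*√3055774254/4052751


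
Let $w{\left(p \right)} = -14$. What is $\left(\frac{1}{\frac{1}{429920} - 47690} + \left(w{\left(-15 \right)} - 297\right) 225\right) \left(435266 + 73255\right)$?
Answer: $- \frac{14305287650836491595}{402017349} \approx -3.5584 \cdot 10^{10}$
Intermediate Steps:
$\left(\frac{1}{\frac{1}{429920} - 47690} + \left(w{\left(-15 \right)} - 297\right) 225\right) \left(435266 + 73255\right) = \left(\frac{1}{\frac{1}{429920} - 47690} + \left(-14 - 297\right) 225\right) \left(435266 + 73255\right) = \left(\frac{1}{\frac{1}{429920} - 47690} - 69975\right) 508521 = \left(\frac{1}{- \frac{20502884799}{429920}} - 69975\right) 508521 = \left(- \frac{429920}{20502884799} - 69975\right) 508521 = \left(- \frac{1434689364239945}{20502884799}\right) 508521 = - \frac{14305287650836491595}{402017349}$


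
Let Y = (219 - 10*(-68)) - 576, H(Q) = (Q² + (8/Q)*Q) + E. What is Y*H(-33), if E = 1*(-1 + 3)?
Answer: 354977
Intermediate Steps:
E = 2 (E = 1*2 = 2)
H(Q) = 10 + Q² (H(Q) = (Q² + (8/Q)*Q) + 2 = (Q² + 8) + 2 = (8 + Q²) + 2 = 10 + Q²)
Y = 323 (Y = (219 + 680) - 576 = 899 - 576 = 323)
Y*H(-33) = 323*(10 + (-33)²) = 323*(10 + 1089) = 323*1099 = 354977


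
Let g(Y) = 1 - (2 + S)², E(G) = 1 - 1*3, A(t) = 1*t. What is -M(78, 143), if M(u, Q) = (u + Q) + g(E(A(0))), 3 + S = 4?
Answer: -213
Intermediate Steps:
A(t) = t
E(G) = -2 (E(G) = 1 - 3 = -2)
S = 1 (S = -3 + 4 = 1)
g(Y) = -8 (g(Y) = 1 - (2 + 1)² = 1 - 1*3² = 1 - 1*9 = 1 - 9 = -8)
M(u, Q) = -8 + Q + u (M(u, Q) = (u + Q) - 8 = (Q + u) - 8 = -8 + Q + u)
-M(78, 143) = -(-8 + 143 + 78) = -1*213 = -213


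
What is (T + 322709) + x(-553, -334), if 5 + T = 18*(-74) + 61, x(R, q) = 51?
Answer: 321484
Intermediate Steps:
T = -1276 (T = -5 + (18*(-74) + 61) = -5 + (-1332 + 61) = -5 - 1271 = -1276)
(T + 322709) + x(-553, -334) = (-1276 + 322709) + 51 = 321433 + 51 = 321484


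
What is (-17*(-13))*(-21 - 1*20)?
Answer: -9061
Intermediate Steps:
(-17*(-13))*(-21 - 1*20) = 221*(-21 - 20) = 221*(-41) = -9061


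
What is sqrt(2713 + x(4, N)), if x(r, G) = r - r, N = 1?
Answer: sqrt(2713) ≈ 52.086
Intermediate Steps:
x(r, G) = 0
sqrt(2713 + x(4, N)) = sqrt(2713 + 0) = sqrt(2713)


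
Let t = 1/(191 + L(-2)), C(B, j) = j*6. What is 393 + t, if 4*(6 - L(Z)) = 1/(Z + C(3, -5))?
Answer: 9910409/25217 ≈ 393.00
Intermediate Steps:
C(B, j) = 6*j
L(Z) = 6 - 1/(4*(-30 + Z)) (L(Z) = 6 - 1/(4*(Z + 6*(-5))) = 6 - 1/(4*(Z - 30)) = 6 - 1/(4*(-30 + Z)))
t = 128/25217 (t = 1/(191 + (-721 + 24*(-2))/(4*(-30 - 2))) = 1/(191 + (1/4)*(-721 - 48)/(-32)) = 1/(191 + (1/4)*(-1/32)*(-769)) = 1/(191 + 769/128) = 1/(25217/128) = 128/25217 ≈ 0.0050759)
393 + t = 393 + 128/25217 = 9910409/25217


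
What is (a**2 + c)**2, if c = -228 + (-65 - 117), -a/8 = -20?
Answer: 634536100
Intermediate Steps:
a = 160 (a = -8*(-20) = 160)
c = -410 (c = -228 - 182 = -410)
(a**2 + c)**2 = (160**2 - 410)**2 = (25600 - 410)**2 = 25190**2 = 634536100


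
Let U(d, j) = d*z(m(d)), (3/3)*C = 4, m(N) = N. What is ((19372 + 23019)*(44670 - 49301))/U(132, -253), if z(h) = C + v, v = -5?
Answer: 17846611/12 ≈ 1.4872e+6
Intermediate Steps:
C = 4
z(h) = -1 (z(h) = 4 - 5 = -1)
U(d, j) = -d (U(d, j) = d*(-1) = -d)
((19372 + 23019)*(44670 - 49301))/U(132, -253) = ((19372 + 23019)*(44670 - 49301))/((-1*132)) = (42391*(-4631))/(-132) = -196312721*(-1/132) = 17846611/12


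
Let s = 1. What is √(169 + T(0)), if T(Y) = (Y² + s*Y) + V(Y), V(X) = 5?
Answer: √174 ≈ 13.191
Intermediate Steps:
T(Y) = 5 + Y + Y² (T(Y) = (Y² + 1*Y) + 5 = (Y² + Y) + 5 = (Y + Y²) + 5 = 5 + Y + Y²)
√(169 + T(0)) = √(169 + (5 + 0 + 0²)) = √(169 + (5 + 0 + 0)) = √(169 + 5) = √174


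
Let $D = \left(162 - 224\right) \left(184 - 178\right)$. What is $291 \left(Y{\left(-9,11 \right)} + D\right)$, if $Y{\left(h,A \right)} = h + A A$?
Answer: $-75660$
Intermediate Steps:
$Y{\left(h,A \right)} = h + A^{2}$
$D = -372$ ($D = - 62 \left(184 - 178\right) = \left(-62\right) 6 = -372$)
$291 \left(Y{\left(-9,11 \right)} + D\right) = 291 \left(\left(-9 + 11^{2}\right) - 372\right) = 291 \left(\left(-9 + 121\right) - 372\right) = 291 \left(112 - 372\right) = 291 \left(-260\right) = -75660$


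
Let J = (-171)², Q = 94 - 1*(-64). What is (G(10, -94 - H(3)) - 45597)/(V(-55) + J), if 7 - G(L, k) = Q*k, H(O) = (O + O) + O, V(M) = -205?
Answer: -1047/1037 ≈ -1.0096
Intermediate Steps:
Q = 158 (Q = 94 + 64 = 158)
H(O) = 3*O (H(O) = 2*O + O = 3*O)
G(L, k) = 7 - 158*k
J = 29241
(G(10, -94 - H(3)) - 45597)/(V(-55) + J) = ((7 - 158*(-94 - 3*3)) - 45597)/(-205 + 29241) = ((7 - 158*(-94 - 1*9)) - 45597)/29036 = ((7 - 158*(-94 - 9)) - 45597)*(1/29036) = ((7 - 158*(-103)) - 45597)*(1/29036) = ((7 + 16274) - 45597)*(1/29036) = (16281 - 45597)*(1/29036) = -29316*1/29036 = -1047/1037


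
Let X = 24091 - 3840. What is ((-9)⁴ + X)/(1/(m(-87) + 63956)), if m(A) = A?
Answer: 1712455628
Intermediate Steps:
X = 20251
((-9)⁴ + X)/(1/(m(-87) + 63956)) = ((-9)⁴ + 20251)/(1/(-87 + 63956)) = (6561 + 20251)/(1/63869) = 26812/(1/63869) = 26812*63869 = 1712455628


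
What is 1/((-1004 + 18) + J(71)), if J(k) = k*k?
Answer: 1/4055 ≈ 0.00024661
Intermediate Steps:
J(k) = k²
1/((-1004 + 18) + J(71)) = 1/((-1004 + 18) + 71²) = 1/(-986 + 5041) = 1/4055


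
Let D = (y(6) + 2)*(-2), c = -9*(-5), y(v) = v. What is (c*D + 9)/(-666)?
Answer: 79/74 ≈ 1.0676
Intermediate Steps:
c = 45
D = -16 (D = (6 + 2)*(-2) = 8*(-2) = -16)
(c*D + 9)/(-666) = (45*(-16) + 9)/(-666) = (-720 + 9)*(-1/666) = -711*(-1/666) = 79/74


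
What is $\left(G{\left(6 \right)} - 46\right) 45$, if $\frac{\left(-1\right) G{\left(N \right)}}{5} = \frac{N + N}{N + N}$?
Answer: $-2295$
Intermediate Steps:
$G{\left(N \right)} = -5$ ($G{\left(N \right)} = - 5 \frac{N + N}{N + N} = - 5 \frac{2 N}{2 N} = - 5 \cdot 2 N \frac{1}{2 N} = \left(-5\right) 1 = -5$)
$\left(G{\left(6 \right)} - 46\right) 45 = \left(-5 - 46\right) 45 = \left(-51\right) 45 = -2295$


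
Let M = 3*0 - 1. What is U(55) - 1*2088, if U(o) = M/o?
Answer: -114841/55 ≈ -2088.0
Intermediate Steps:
M = -1 (M = 0 - 1 = -1)
U(o) = -1/o
U(55) - 1*2088 = -1/55 - 1*2088 = -1*1/55 - 2088 = -1/55 - 2088 = -114841/55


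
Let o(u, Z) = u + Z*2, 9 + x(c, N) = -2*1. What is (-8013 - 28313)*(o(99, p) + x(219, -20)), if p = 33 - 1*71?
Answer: -435912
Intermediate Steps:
p = -38 (p = 33 - 71 = -38)
x(c, N) = -11 (x(c, N) = -9 - 2*1 = -9 - 2 = -11)
o(u, Z) = u + 2*Z
(-8013 - 28313)*(o(99, p) + x(219, -20)) = (-8013 - 28313)*((99 + 2*(-38)) - 11) = -36326*((99 - 76) - 11) = -36326*(23 - 11) = -36326*12 = -435912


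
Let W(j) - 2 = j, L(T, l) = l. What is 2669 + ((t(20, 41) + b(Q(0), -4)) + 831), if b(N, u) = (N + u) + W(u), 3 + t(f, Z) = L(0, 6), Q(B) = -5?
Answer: 3492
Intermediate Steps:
W(j) = 2 + j
t(f, Z) = 3 (t(f, Z) = -3 + 6 = 3)
b(N, u) = 2 + N + 2*u (b(N, u) = (N + u) + (2 + u) = 2 + N + 2*u)
2669 + ((t(20, 41) + b(Q(0), -4)) + 831) = 2669 + ((3 + (2 - 5 + 2*(-4))) + 831) = 2669 + ((3 + (2 - 5 - 8)) + 831) = 2669 + ((3 - 11) + 831) = 2669 + (-8 + 831) = 2669 + 823 = 3492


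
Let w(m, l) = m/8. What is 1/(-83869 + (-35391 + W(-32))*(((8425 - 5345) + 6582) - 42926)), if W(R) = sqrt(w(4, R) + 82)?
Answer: 235432471/277142223748683221 + 16632*sqrt(330)/1385711118743416105 ≈ 8.4972e-10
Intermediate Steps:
w(m, l) = m/8
W(R) = sqrt(330)/2 (W(R) = sqrt((1/8)*4 + 82) = sqrt(1/2 + 82) = sqrt(165/2) = sqrt(330)/2)
1/(-83869 + (-35391 + W(-32))*(((8425 - 5345) + 6582) - 42926)) = 1/(-83869 + (-35391 + sqrt(330)/2)*(((8425 - 5345) + 6582) - 42926)) = 1/(-83869 + (-35391 + sqrt(330)/2)*((3080 + 6582) - 42926)) = 1/(-83869 + (-35391 + sqrt(330)/2)*(9662 - 42926)) = 1/(-83869 + (-35391 + sqrt(330)/2)*(-33264)) = 1/(-83869 + (1177246224 - 16632*sqrt(330))) = 1/(1177162355 - 16632*sqrt(330))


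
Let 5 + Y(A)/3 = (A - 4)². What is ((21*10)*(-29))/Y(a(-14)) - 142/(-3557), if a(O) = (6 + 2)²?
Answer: -1342044/2557483 ≈ -0.52475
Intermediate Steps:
a(O) = 64 (a(O) = 8² = 64)
Y(A) = -15 + 3*(-4 + A)² (Y(A) = -15 + 3*(A - 4)² = -15 + 3*(-4 + A)²)
((21*10)*(-29))/Y(a(-14)) - 142/(-3557) = ((21*10)*(-29))/(-15 + 3*(-4 + 64)²) - 142/(-3557) = (210*(-29))/(-15 + 3*60²) - 142*(-1/3557) = -6090/(-15 + 3*3600) + 142/3557 = -6090/(-15 + 10800) + 142/3557 = -6090/10785 + 142/3557 = -6090*1/10785 + 142/3557 = -406/719 + 142/3557 = -1342044/2557483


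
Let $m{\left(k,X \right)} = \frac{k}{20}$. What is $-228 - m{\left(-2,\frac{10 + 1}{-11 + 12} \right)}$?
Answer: $- \frac{2279}{10} \approx -227.9$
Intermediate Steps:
$m{\left(k,X \right)} = \frac{k}{20}$ ($m{\left(k,X \right)} = k \frac{1}{20} = \frac{k}{20}$)
$-228 - m{\left(-2,\frac{10 + 1}{-11 + 12} \right)} = -228 - \frac{1}{20} \left(-2\right) = -228 - - \frac{1}{10} = -228 + \frac{1}{10} = - \frac{2279}{10}$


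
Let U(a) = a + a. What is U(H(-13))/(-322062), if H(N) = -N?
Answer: -1/12387 ≈ -8.0730e-5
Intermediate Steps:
U(a) = 2*a
U(H(-13))/(-322062) = (2*(-1*(-13)))/(-322062) = (2*13)*(-1/322062) = 26*(-1/322062) = -1/12387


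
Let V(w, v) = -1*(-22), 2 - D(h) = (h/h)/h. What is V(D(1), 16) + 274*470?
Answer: 128802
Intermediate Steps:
D(h) = 2 - 1/h (D(h) = 2 - h/h/h = 2 - 1/h)
V(w, v) = 22
V(D(1), 16) + 274*470 = 22 + 274*470 = 22 + 128780 = 128802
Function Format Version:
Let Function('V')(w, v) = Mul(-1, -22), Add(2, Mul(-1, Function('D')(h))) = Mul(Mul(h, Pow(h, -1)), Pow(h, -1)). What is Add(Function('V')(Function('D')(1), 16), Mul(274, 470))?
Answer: 128802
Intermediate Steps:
Function('D')(h) = Add(2, Mul(-1, Pow(h, -1))) (Function('D')(h) = Add(2, Mul(-1, Mul(Mul(h, Pow(h, -1)), Pow(h, -1)))) = Add(2, Mul(-1, Mul(1, Pow(h, -1)))) = Add(2, Mul(-1, Pow(h, -1))))
Function('V')(w, v) = 22
Add(Function('V')(Function('D')(1), 16), Mul(274, 470)) = Add(22, Mul(274, 470)) = Add(22, 128780) = 128802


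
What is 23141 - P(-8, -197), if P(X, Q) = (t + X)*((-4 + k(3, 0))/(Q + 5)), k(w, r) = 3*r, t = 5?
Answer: 370257/16 ≈ 23141.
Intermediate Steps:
P(X, Q) = -4*(5 + X)/(5 + Q) (P(X, Q) = (5 + X)*((-4 + 3*0)/(Q + 5)) = (5 + X)*((-4 + 0)/(5 + Q)) = (5 + X)*(-4/(5 + Q)) = -4*(5 + X)/(5 + Q))
23141 - P(-8, -197) = 23141 - 4*(-5 - 1*(-8))/(5 - 197) = 23141 - 4*(-5 + 8)/(-192) = 23141 - 4*(-1)*3/192 = 23141 - 1*(-1/16) = 23141 + 1/16 = 370257/16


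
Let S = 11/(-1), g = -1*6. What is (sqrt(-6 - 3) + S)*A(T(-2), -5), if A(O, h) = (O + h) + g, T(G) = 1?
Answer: 110 - 30*I ≈ 110.0 - 30.0*I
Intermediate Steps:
g = -6
S = -11 (S = 11*(-1) = -11)
A(O, h) = -6 + O + h (A(O, h) = (O + h) - 6 = -6 + O + h)
(sqrt(-6 - 3) + S)*A(T(-2), -5) = (sqrt(-6 - 3) - 11)*(-6 + 1 - 5) = (sqrt(-9) - 11)*(-10) = (3*I - 11)*(-10) = (-11 + 3*I)*(-10) = 110 - 30*I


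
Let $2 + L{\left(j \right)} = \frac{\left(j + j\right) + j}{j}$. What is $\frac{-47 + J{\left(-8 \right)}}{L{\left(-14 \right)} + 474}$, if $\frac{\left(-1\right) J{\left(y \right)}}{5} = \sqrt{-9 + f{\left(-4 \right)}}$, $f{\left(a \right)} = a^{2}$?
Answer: $- \frac{47}{475} - \frac{\sqrt{7}}{95} \approx -0.1268$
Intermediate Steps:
$L{\left(j \right)} = 1$ ($L{\left(j \right)} = -2 + \frac{\left(j + j\right) + j}{j} = -2 + \frac{2 j + j}{j} = -2 + \frac{3 j}{j} = -2 + 3 = 1$)
$J{\left(y \right)} = - 5 \sqrt{7}$ ($J{\left(y \right)} = - 5 \sqrt{-9 + \left(-4\right)^{2}} = - 5 \sqrt{-9 + 16} = - 5 \sqrt{7}$)
$\frac{-47 + J{\left(-8 \right)}}{L{\left(-14 \right)} + 474} = \frac{-47 - 5 \sqrt{7}}{1 + 474} = \frac{-47 - 5 \sqrt{7}}{475} = \left(-47 - 5 \sqrt{7}\right) \frac{1}{475} = - \frac{47}{475} - \frac{\sqrt{7}}{95}$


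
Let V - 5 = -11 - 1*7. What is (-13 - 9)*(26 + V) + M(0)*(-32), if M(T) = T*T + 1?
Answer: -318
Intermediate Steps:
V = -13 (V = 5 + (-11 - 1*7) = 5 + (-11 - 7) = 5 - 18 = -13)
M(T) = 1 + T**2 (M(T) = T**2 + 1 = 1 + T**2)
(-13 - 9)*(26 + V) + M(0)*(-32) = (-13 - 9)*(26 - 13) + (1 + 0**2)*(-32) = -22*13 + (1 + 0)*(-32) = -286 + 1*(-32) = -286 - 32 = -318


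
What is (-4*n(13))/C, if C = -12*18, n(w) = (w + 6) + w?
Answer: 16/27 ≈ 0.59259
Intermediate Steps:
n(w) = 6 + 2*w (n(w) = (6 + w) + w = 6 + 2*w)
C = -216
(-4*n(13))/C = -4*(6 + 2*13)/(-216) = -4*(6 + 26)*(-1/216) = -4*32*(-1/216) = -128*(-1/216) = 16/27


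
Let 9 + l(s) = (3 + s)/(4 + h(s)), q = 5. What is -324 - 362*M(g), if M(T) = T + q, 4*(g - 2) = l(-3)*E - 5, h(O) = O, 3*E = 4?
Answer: -2639/2 ≈ -1319.5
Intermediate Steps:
E = 4/3 (E = (⅓)*4 = 4/3 ≈ 1.3333)
l(s) = -9 + (3 + s)/(4 + s)
g = -9/4 (g = 2 + (((-33 - 8*(-3))/(4 - 3))*(4/3) - 5)/4 = 2 + (((-33 + 24)/1)*(4/3) - 5)/4 = 2 + ((1*(-9))*(4/3) - 5)/4 = 2 + (-9*4/3 - 5)/4 = 2 + (-12 - 5)/4 = 2 + (¼)*(-17) = 2 - 17/4 = -9/4 ≈ -2.2500)
M(T) = 5 + T (M(T) = T + 5 = 5 + T)
-324 - 362*M(g) = -324 - 362*(5 - 9/4) = -324 - 362*11/4 = -324 - 1991/2 = -2639/2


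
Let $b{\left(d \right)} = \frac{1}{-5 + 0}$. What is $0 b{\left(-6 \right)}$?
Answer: $0$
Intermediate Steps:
$b{\left(d \right)} = - \frac{1}{5}$ ($b{\left(d \right)} = \frac{1}{-5} = - \frac{1}{5}$)
$0 b{\left(-6 \right)} = 0 \left(- \frac{1}{5}\right) = 0$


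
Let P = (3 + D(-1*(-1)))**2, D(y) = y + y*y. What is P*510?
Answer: 12750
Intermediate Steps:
D(y) = y + y**2
P = 25 (P = (3 + (-1*(-1))*(1 - 1*(-1)))**2 = (3 + 1*(1 + 1))**2 = (3 + 1*2)**2 = (3 + 2)**2 = 5**2 = 25)
P*510 = 25*510 = 12750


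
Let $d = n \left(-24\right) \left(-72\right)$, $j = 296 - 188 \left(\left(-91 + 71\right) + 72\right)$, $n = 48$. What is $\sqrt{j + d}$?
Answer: $2 \sqrt{18366} \approx 271.04$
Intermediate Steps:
$j = -9480$ ($j = 296 - 188 \left(-20 + 72\right) = 296 - 9776 = -9480$)
$d = 82944$ ($d = 48 \left(-24\right) \left(-72\right) = \left(-1152\right) \left(-72\right) = 82944$)
$\sqrt{j + d} = \sqrt{-9480 + 82944} = \sqrt{73464} = 2 \sqrt{18366}$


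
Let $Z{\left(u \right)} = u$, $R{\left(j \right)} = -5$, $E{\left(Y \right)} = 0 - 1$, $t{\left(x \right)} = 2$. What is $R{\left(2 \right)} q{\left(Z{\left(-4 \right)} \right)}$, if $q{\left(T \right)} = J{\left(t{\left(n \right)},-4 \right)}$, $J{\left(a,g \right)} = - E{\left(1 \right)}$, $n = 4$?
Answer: $-5$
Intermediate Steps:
$E{\left(Y \right)} = -1$ ($E{\left(Y \right)} = 0 - 1 = -1$)
$J{\left(a,g \right)} = 1$ ($J{\left(a,g \right)} = \left(-1\right) \left(-1\right) = 1$)
$q{\left(T \right)} = 1$
$R{\left(2 \right)} q{\left(Z{\left(-4 \right)} \right)} = \left(-5\right) 1 = -5$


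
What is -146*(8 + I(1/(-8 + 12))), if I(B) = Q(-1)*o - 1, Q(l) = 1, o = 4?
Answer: -1606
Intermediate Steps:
I(B) = 3 (I(B) = 1*4 - 1 = 4 - 1 = 3)
-146*(8 + I(1/(-8 + 12))) = -146*(8 + 3) = -146*11 = -1606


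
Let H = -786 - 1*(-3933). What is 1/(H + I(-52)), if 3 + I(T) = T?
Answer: 1/3092 ≈ 0.00032342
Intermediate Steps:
H = 3147 (H = -786 + 3933 = 3147)
I(T) = -3 + T
1/(H + I(-52)) = 1/(3147 + (-3 - 52)) = 1/(3147 - 55) = 1/3092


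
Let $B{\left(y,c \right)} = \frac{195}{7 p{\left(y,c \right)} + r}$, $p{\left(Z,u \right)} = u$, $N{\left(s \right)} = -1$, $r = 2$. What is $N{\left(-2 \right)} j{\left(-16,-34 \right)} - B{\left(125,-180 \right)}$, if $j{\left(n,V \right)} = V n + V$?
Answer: $- \frac{641385}{1258} \approx -509.84$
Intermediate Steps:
$j{\left(n,V \right)} = V + V n$
$B{\left(y,c \right)} = \frac{195}{2 + 7 c}$ ($B{\left(y,c \right)} = \frac{195}{7 c + 2} = \frac{195}{2 + 7 c}$)
$N{\left(-2 \right)} j{\left(-16,-34 \right)} - B{\left(125,-180 \right)} = - \left(-34\right) \left(1 - 16\right) - \frac{195}{2 + 7 \left(-180\right)} = - \left(-34\right) \left(-15\right) - \frac{195}{2 - 1260} = \left(-1\right) 510 - \frac{195}{-1258} = -510 - 195 \left(- \frac{1}{1258}\right) = -510 - - \frac{195}{1258} = -510 + \frac{195}{1258} = - \frac{641385}{1258}$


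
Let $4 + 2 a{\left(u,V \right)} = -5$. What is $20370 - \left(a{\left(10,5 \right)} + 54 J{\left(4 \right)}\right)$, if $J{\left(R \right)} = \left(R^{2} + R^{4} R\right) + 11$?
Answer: $- \frac{72759}{2} \approx -36380.0$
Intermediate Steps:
$a{\left(u,V \right)} = - \frac{9}{2}$ ($a{\left(u,V \right)} = -2 + \frac{1}{2} \left(-5\right) = -2 - \frac{5}{2} = - \frac{9}{2}$)
$J{\left(R \right)} = 11 + R^{2} + R^{5}$ ($J{\left(R \right)} = \left(R^{2} + R^{5}\right) + 11 = 11 + R^{2} + R^{5}$)
$20370 - \left(a{\left(10,5 \right)} + 54 J{\left(4 \right)}\right) = 20370 - \left(- \frac{9}{2} + 54 \left(11 + 4^{2} + 4^{5}\right)\right) = 20370 - \left(- \frac{9}{2} + 54 \left(11 + 16 + 1024\right)\right) = 20370 - \left(- \frac{9}{2} + 54 \cdot 1051\right) = 20370 - \left(- \frac{9}{2} + 56754\right) = 20370 - \frac{113499}{2} = - \frac{72759}{2}$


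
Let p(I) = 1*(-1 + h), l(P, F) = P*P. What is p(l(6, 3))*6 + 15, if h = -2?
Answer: -3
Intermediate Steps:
l(P, F) = P²
p(I) = -3 (p(I) = 1*(-1 - 2) = 1*(-3) = -3)
p(l(6, 3))*6 + 15 = -3*6 + 15 = -18 + 15 = -3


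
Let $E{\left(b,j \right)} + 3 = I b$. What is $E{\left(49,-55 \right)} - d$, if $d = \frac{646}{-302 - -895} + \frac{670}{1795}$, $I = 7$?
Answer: $\frac{72070204}{212887} \approx 338.54$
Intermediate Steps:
$E{\left(b,j \right)} = -3 + 7 b$
$d = \frac{311376}{212887}$ ($d = \frac{646}{-302 + 895} + 670 \cdot \frac{1}{1795} = \frac{646}{593} + \frac{134}{359} = \frac{311376}{212887} \approx 1.4626$)
$E{\left(49,-55 \right)} - d = \left(-3 + 7 \cdot 49\right) - \frac{311376}{212887} = \left(-3 + 343\right) - \frac{311376}{212887} = 340 - \frac{311376}{212887} = \frac{72070204}{212887}$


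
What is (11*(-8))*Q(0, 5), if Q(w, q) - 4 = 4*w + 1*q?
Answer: -792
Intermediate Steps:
Q(w, q) = 4 + q + 4*w (Q(w, q) = 4 + (4*w + 1*q) = 4 + (4*w + q) = 4 + (q + 4*w) = 4 + q + 4*w)
(11*(-8))*Q(0, 5) = (11*(-8))*(4 + 5 + 4*0) = -88*(4 + 5 + 0) = -88*9 = -792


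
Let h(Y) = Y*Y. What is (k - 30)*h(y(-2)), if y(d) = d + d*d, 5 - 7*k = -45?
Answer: -640/7 ≈ -91.429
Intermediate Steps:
k = 50/7 (k = 5/7 - 1/7*(-45) = 5/7 + 45/7 = 50/7 ≈ 7.1429)
y(d) = d + d**2
h(Y) = Y**2
(k - 30)*h(y(-2)) = (50/7 - 30)*(-2*(1 - 2))**2 = -160*(-2*(-1))**2/7 = -160/7*2**2 = -160/7*4 = -640/7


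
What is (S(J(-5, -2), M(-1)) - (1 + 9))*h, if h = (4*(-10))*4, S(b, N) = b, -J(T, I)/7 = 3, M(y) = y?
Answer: 4960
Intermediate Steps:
J(T, I) = -21 (J(T, I) = -7*3 = -21)
h = -160 (h = -40*4 = -160)
(S(J(-5, -2), M(-1)) - (1 + 9))*h = (-21 - (1 + 9))*(-160) = (-21 - 1*10)*(-160) = (-21 - 10)*(-160) = -31*(-160) = 4960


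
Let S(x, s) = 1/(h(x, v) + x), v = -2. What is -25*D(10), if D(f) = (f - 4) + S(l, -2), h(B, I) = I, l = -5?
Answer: -1025/7 ≈ -146.43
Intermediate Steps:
S(x, s) = 1/(-2 + x)
D(f) = -29/7 + f (D(f) = (f - 4) + 1/(-2 - 5) = (-4 + f) + 1/(-7) = (-4 + f) - 1/7 = -29/7 + f)
-25*D(10) = -25*(-29/7 + 10) = -25*41/7 = -1025/7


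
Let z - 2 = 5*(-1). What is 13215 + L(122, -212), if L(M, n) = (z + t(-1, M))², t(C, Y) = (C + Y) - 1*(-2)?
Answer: 27615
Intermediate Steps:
t(C, Y) = 2 + C + Y (t(C, Y) = (C + Y) + 2 = 2 + C + Y)
z = -3 (z = 2 + 5*(-1) = 2 - 5 = -3)
L(M, n) = (-2 + M)² (L(M, n) = (-3 + (2 - 1 + M))² = (-3 + (1 + M))² = (-2 + M)²)
13215 + L(122, -212) = 13215 + (-2 + 122)² = 13215 + 120² = 13215 + 14400 = 27615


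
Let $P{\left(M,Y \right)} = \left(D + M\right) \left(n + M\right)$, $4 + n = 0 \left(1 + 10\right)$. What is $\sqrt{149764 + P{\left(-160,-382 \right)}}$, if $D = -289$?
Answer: $10 \sqrt{2234} \approx 472.65$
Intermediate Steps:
$n = -4$ ($n = -4 + 0 \left(1 + 10\right) = -4 + 0 \cdot 11 = -4 + 0 = -4$)
$P{\left(M,Y \right)} = \left(-289 + M\right) \left(-4 + M\right)$
$\sqrt{149764 + P{\left(-160,-382 \right)}} = \sqrt{149764 + \left(1156 + \left(-160\right)^{2} - -46880\right)} = \sqrt{149764 + \left(1156 + 25600 + 46880\right)} = \sqrt{149764 + 73636} = \sqrt{223400} = 10 \sqrt{2234}$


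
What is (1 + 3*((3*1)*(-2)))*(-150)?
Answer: 2550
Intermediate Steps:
(1 + 3*((3*1)*(-2)))*(-150) = (1 + 3*(3*(-2)))*(-150) = (1 + 3*(-6))*(-150) = (1 - 18)*(-150) = -17*(-150) = 2550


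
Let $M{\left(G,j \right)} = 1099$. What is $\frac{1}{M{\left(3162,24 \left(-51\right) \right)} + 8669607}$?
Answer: $\frac{1}{8670706} \approx 1.1533 \cdot 10^{-7}$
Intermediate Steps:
$\frac{1}{M{\left(3162,24 \left(-51\right) \right)} + 8669607} = \frac{1}{1099 + 8669607} = \frac{1}{8670706}$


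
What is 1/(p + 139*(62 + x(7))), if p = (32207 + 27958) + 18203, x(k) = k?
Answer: 1/87959 ≈ 1.1369e-5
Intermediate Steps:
p = 78368 (p = 60165 + 18203 = 78368)
1/(p + 139*(62 + x(7))) = 1/(78368 + 139*(62 + 7)) = 1/(78368 + 139*69) = 1/(78368 + 9591) = 1/87959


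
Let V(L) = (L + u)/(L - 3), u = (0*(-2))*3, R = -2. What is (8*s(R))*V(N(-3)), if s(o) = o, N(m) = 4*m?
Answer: -64/5 ≈ -12.800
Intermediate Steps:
u = 0 (u = 0*3 = 0)
V(L) = L/(-3 + L) (V(L) = (L + 0)/(L - 3) = L/(-3 + L))
(8*s(R))*V(N(-3)) = (8*(-2))*((4*(-3))/(-3 + 4*(-3))) = -(-192)/(-3 - 12) = -(-192)/(-15) = -(-192)*(-1)/15 = -16*⅘ = -64/5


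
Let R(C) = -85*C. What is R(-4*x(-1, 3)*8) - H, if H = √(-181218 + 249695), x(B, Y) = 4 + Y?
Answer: 19040 - √68477 ≈ 18778.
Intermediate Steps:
H = √68477 ≈ 261.68
R(-4*x(-1, 3)*8) - H = -85*(-4*(4 + 3))*8 - √68477 = -85*(-4*7)*8 - √68477 = -(-2380)*8 - √68477 = -85*(-224) - √68477 = 19040 - √68477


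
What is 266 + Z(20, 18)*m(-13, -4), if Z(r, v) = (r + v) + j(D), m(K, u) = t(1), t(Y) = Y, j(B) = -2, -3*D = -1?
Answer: 302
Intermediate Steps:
D = ⅓ (D = -⅓*(-1) = ⅓ ≈ 0.33333)
m(K, u) = 1
Z(r, v) = -2 + r + v (Z(r, v) = (r + v) - 2 = -2 + r + v)
266 + Z(20, 18)*m(-13, -4) = 266 + (-2 + 20 + 18)*1 = 266 + 36*1 = 266 + 36 = 302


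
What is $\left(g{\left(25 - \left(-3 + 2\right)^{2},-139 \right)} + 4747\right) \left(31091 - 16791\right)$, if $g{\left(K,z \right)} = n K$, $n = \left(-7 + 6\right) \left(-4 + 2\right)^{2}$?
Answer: $66509300$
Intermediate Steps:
$n = -4$ ($n = - \left(-2\right)^{2} = \left(-1\right) 4 = -4$)
$g{\left(K,z \right)} = - 4 K$
$\left(g{\left(25 - \left(-3 + 2\right)^{2},-139 \right)} + 4747\right) \left(31091 - 16791\right) = \left(- 4 \left(25 - \left(-3 + 2\right)^{2}\right) + 4747\right) \left(31091 - 16791\right) = \left(- 4 \left(25 - \left(-1\right)^{2}\right) + 4747\right) 14300 = \left(- 4 \left(25 - 1\right) + 4747\right) 14300 = \left(\left(-4\right) 24 + 4747\right) 14300 = \left(-96 + 4747\right) 14300 = 4651 \cdot 14300 = 66509300$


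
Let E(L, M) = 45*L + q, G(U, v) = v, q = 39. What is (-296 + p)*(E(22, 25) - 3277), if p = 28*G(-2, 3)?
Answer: 476576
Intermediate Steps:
E(L, M) = 39 + 45*L (E(L, M) = 45*L + 39 = 39 + 45*L)
p = 84 (p = 28*3 = 84)
(-296 + p)*(E(22, 25) - 3277) = (-296 + 84)*((39 + 45*22) - 3277) = -212*((39 + 990) - 3277) = -212*(1029 - 3277) = -212*(-2248) = 476576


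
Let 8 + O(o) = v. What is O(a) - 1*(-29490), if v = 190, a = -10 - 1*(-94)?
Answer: 29672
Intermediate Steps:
a = 84 (a = -10 + 94 = 84)
O(o) = 182 (O(o) = -8 + 190 = 182)
O(a) - 1*(-29490) = 182 - 1*(-29490) = 182 + 29490 = 29672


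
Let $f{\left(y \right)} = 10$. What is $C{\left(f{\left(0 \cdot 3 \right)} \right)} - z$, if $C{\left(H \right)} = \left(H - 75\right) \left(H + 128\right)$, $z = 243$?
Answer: $-9213$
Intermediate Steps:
$C{\left(H \right)} = \left(-75 + H\right) \left(128 + H\right)$
$C{\left(f{\left(0 \cdot 3 \right)} \right)} - z = \left(-9600 + 10^{2} + 53 \cdot 10\right) - 243 = \left(-9600 + 100 + 530\right) - 243 = -8970 - 243 = -9213$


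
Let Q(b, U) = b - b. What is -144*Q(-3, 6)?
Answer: 0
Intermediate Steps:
Q(b, U) = 0
-144*Q(-3, 6) = -144*0 = 0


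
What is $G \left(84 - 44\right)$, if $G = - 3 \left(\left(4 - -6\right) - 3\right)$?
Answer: $-840$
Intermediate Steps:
$G = -21$ ($G = - 3 \left(\left(4 + 6\right) - 3\right) = - 3 \left(10 - 3\right) = \left(-3\right) 7 = -21$)
$G \left(84 - 44\right) = - 21 \left(84 - 44\right) = \left(-21\right) 40 = -840$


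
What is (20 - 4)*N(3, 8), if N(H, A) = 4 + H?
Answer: 112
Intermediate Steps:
(20 - 4)*N(3, 8) = (20 - 4)*(4 + 3) = 16*7 = 112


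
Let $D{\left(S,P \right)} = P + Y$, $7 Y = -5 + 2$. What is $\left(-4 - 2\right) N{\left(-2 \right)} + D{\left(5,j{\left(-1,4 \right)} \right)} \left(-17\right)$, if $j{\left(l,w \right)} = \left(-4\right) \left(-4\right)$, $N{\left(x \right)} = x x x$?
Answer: $- \frac{1517}{7} \approx -216.71$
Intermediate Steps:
$Y = - \frac{3}{7}$ ($Y = \frac{-5 + 2}{7} = \frac{1}{7} \left(-3\right) = - \frac{3}{7} \approx -0.42857$)
$N{\left(x \right)} = x^{3}$ ($N{\left(x \right)} = x^{2} x = x^{3}$)
$j{\left(l,w \right)} = 16$
$D{\left(S,P \right)} = - \frac{3}{7} + P$ ($D{\left(S,P \right)} = P - \frac{3}{7} = - \frac{3}{7} + P$)
$\left(-4 - 2\right) N{\left(-2 \right)} + D{\left(5,j{\left(-1,4 \right)} \right)} \left(-17\right) = \left(-4 - 2\right) \left(-2\right)^{3} + \left(- \frac{3}{7} + 16\right) \left(-17\right) = \left(-6\right) \left(-8\right) + \frac{109}{7} \left(-17\right) = 48 - \frac{1853}{7} = - \frac{1517}{7}$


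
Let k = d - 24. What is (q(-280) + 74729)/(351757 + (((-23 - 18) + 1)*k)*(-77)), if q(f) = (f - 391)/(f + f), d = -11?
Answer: 13949637/45538640 ≈ 0.30633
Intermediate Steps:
k = -35 (k = -11 - 24 = -35)
q(f) = (-391 + f)/(2*f) (q(f) = (-391 + f)/((2*f)) = (-391 + f)*(1/(2*f)) = (-391 + f)/(2*f))
(q(-280) + 74729)/(351757 + (((-23 - 18) + 1)*k)*(-77)) = ((1/2)*(-391 - 280)/(-280) + 74729)/(351757 + (((-23 - 18) + 1)*(-35))*(-77)) = ((1/2)*(-1/280)*(-671) + 74729)/(351757 + ((-41 + 1)*(-35))*(-77)) = (671/560 + 74729)/(351757 - 40*(-35)*(-77)) = 41848911/(560*(351757 + 1400*(-77))) = 41848911/(560*(351757 - 107800)) = (41848911/560)/243957 = (41848911/560)*(1/243957) = 13949637/45538640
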